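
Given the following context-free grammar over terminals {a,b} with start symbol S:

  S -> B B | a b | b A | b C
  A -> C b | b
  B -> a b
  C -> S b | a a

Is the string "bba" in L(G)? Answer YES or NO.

CNF form of G:
  S -> B B | T0 A | T0 C | T1 T0
  A -> C T0 | b
  B -> T1 T0
  C -> S T0 | T1 T1
  T0 -> b
  T1 -> a

CYK table (by increasing span):
  cell(0,0) b: {A,T0}  orig:{A}
  cell(1,1) b: {A,T0}  orig:{A}
  cell(2,2) a: {T1}  orig:{}
  cell(0,1) bb: {S}
  cell(1,2) ba: ∅
  cell(0,2) bba: ∅

S ∉ T[0,2] ⇒ NO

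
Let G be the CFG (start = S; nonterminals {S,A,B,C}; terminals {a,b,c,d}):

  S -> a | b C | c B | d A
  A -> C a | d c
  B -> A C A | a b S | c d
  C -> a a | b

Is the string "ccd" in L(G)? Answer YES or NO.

CNF form of G:
  S -> T1 A | T2 B | T3 C | a
  A -> C T0 | T1 T2
  B -> A X4 | T0 X5 | T2 T1
  C -> T0 T0 | b
  T0 -> a
  T1 -> d
  T2 -> c
  T3 -> b
  X4 -> C A
  X5 -> T3 S

CYK table (by increasing span):
  T[0,0] 'c' = {T2}  orig:{}
  T[1,1] 'c' = {T2}  orig:{}
  T[2,2] 'd' = {T1}  orig:{}
  T[0,1] 'cc' = ∅
  T[1,2] 'cd' = {B}
  T[0,2] 'ccd' = {S}

S ∈ T[0,2] ⇒ YES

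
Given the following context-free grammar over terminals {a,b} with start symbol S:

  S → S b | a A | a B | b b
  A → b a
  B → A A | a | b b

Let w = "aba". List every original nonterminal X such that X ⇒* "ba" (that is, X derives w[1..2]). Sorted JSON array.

CNF form of G:
  S -> S T0 | T0 T0 | T1 A | T1 B
  A -> T0 T1
  B -> A A | T0 T0 | a
  T0 -> b
  T1 -> a

Fill CYK table bottom-up (cells [i..j] with 1 ≤ i ≤ j ≤ 2 only):
  T[1,1] 'b' = {T0}  orig:{}
  T[2,2] 'a' = {B,T1}  orig:{B}
  T[1,2] 'ba' = {A}

Original NTs in T[1,2] deriving "ba": ["A"]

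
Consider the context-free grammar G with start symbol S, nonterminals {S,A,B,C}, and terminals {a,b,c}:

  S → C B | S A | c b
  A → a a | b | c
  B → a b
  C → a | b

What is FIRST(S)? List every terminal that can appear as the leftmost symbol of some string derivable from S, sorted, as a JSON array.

FIRST sets, iterate to fixpoint:
pass 1:
  A via A→a a: +{a}
  A via A→b: +{b}
  A via A→c: +{c}
  B via B→a b: +{a}
  C via C→a: +{a}
  C via C→b: +{b}
  S via S→C B: +{a,b}
  S via S→c b: +{c}
  FIRST(S)={a,b,c}  FIRST(A)={a,b,c}  FIRST(B)={a}  FIRST(C)={a,b}
pass 2: (stable)
  FIRST(S)={a,b,c}  FIRST(A)={a,b,c}  FIRST(B)={a}  FIRST(C)={a,b}

FIRST(S) = ["a", "b", "c"]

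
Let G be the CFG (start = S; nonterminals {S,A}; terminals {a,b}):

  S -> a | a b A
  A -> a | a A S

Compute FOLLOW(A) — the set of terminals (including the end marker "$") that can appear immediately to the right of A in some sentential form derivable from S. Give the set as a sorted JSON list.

FIRST iteration:
[1]
  A via A→a: +{a}
  S via S→a: +{a}
  FIRST[S]={a}  FIRST[A]={a}
[2] done
  FIRST[S]={a}  FIRST[A]={a}

FOLLOW iteration:
initialize: $ ∈ FOLLOW(S)
round 1:
  A→a A S: FOLLOW(A) ⊇ FIRST(S) = {a}; new: +{a}
  A→a A S: FOLLOW(S) ⊇ FOLLOW(A) ⊇ {a}; new: +{a}
  S→a b A: FOLLOW(A) ⊇ FOLLOW(S) ⊇ {$,a}; new: +{$}
  S: {$,a}  A: {$,a}
round 2: done
  S: {$,a}  A: {$,a}

FOLLOW(A) = ["$", "a"]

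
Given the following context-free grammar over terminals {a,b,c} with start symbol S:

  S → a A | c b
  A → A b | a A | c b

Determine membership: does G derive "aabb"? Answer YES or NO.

Convert to CNF:
  S -> T1 A | T2 T0
  A -> A T0 | T1 A | T2 T0
  T0 -> b
  T1 -> a
  T2 -> c

Fill CYK table bottom-up:
  cell(0,0) a: {T1}  orig:{}
  cell(1,1) a: {T1}  orig:{}
  cell(2,2) b: {T0}  orig:{}
  cell(3,3) b: {T0}  orig:{}
  cell(0,1) aa: ∅
  cell(1,2) ab: ∅
  cell(2,3) bb: ∅
  cell(0,2) aab: ∅
  cell(1,3) abb: ∅
  cell(0,3) aabb: ∅

S ∉ T[0,3] ⇒ NO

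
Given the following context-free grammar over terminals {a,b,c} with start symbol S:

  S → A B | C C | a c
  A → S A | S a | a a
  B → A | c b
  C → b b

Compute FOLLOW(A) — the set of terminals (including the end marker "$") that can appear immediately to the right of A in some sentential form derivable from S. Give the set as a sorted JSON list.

Compute FIRST by fixpoint:
round 1:
  A via A→a a: +{a}
  B via B→A: +{a}
  B via B→c b: +{c}
  C via C→b b: +{b}
  S via S→A B: +{a}
  S via S→C C: +{b}
  S: {a,b}  A: {a}  B: {a,c}  C: {b}
round 2:
  A via A→S A: +{b}
  B via B→A: +{b}
  S: {a,b}  A: {a,b}  B: {a,b,c}  C: {b}
round 3: done
  S: {a,b}  A: {a,b}  B: {a,b,c}  C: {b}

Compute FOLLOW by fixpoint:
FOLLOW(S) := {$}
iter 1:
  A→S A: FOLLOW(S) ⊇ FIRST(A) = {a,b}; new: +{a,b}
  S→A B: FOLLOW(A) ⊇ FIRST(B) = {a,b,c}; new: +{a,b,c}
  S→A B: FOLLOW(B) ⊇ FOLLOW(S) ⊇ {$,a,b}; new: +{$,a,b}
  S→C C: FOLLOW(C) ⊇ FIRST(C) = {b}; new: +{b}
  S→C C: FOLLOW(C) ⊇ FOLLOW(S) ⊇ {$,a,b}; new: +{$,a}
  FOLLOW[S]={$,a,b}  FOLLOW[A]={a,b,c}  FOLLOW[B]={$,a,b}  FOLLOW[C]={$,a,b}
iter 2:
  B→A: FOLLOW(A) ⊇ FOLLOW(B) ⊇ {$,a,b}; new: +{$}
  FOLLOW[S]={$,a,b}  FOLLOW[A]={$,a,b,c}  FOLLOW[B]={$,a,b}  FOLLOW[C]={$,a,b}
iter 3: (no change)
  FOLLOW[S]={$,a,b}  FOLLOW[A]={$,a,b,c}  FOLLOW[B]={$,a,b}  FOLLOW[C]={$,a,b}

FOLLOW(A) = ["$", "a", "b", "c"]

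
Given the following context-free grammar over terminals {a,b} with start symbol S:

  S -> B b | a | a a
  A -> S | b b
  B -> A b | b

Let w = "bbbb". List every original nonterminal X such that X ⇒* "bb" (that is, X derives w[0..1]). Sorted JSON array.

Convert to CNF:
  S -> B T0 | T1 T1 | a
  A -> B T0 | T0 T0 | T1 T1 | a
  B -> A T0 | b
  T0 -> b
  T1 -> a

Fill CYK table bottom-up, restricted to cells inside w[0..1]:
  T[0,0] 'b' = {B,T0}  orig:{B}
  T[1,1] 'b' = {B,T0}  orig:{B}
  T[0,1] 'bb' = {A,S}

Original NTs in T[0,1] deriving "bb": ["A", "S"]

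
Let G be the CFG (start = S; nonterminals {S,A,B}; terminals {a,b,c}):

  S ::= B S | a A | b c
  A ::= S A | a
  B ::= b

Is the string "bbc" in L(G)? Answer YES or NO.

Convert to CNF:
  S -> B S | T0 A | T1 T2
  A -> S A | a
  B -> b
  T0 -> a
  T1 -> b
  T2 -> c

CYK fill:
  cell(0,0) b: {B,T1}  orig:{B}
  cell(1,1) b: {B,T1}  orig:{B}
  cell(2,2) c: {T2}  orig:{}
  cell(0,1) bb: ∅
  cell(1,2) bc: {S}
  cell(0,2) bbc: {S}

S ∈ T[0,2] ⇒ YES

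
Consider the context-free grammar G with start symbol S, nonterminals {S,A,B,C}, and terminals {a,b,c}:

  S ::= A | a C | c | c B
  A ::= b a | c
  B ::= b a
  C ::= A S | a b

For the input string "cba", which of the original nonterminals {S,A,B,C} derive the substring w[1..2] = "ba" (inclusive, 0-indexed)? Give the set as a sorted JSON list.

CNF form of G:
  S -> T0 T1 | T1 C | T2 B | c
  A -> T0 T1 | c
  B -> T0 T1
  C -> A S | T1 T0
  T0 -> b
  T1 -> a
  T2 -> c

CYK table (by increasing span) — only the sub-triangle for w[1..2]:
  [1..1]={T0}  "b"  orig:{}
  [2..2]={T1}  "a"  orig:{}
  [1..2]={A,B,S}  "ba"

Original NTs in T[1,2] deriving "ba": ["A", "B", "S"]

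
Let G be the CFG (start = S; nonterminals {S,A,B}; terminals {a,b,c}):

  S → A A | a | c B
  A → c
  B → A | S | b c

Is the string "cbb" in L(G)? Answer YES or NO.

Convert to CNF:
  S -> A A | T1 B | a
  A -> c
  B -> A A | T0 T1 | T1 B | a | c
  T0 -> b
  T1 -> c

CYK fill:
  cell(0,0) c: {A,B,T1}  orig:{A,B}
  cell(1,1) b: {T0}  orig:{}
  cell(2,2) b: {T0}  orig:{}
  cell(0,1) cb: ∅
  cell(1,2) bb: ∅
  cell(0,2) cbb: ∅

S ∉ T[0,2] ⇒ NO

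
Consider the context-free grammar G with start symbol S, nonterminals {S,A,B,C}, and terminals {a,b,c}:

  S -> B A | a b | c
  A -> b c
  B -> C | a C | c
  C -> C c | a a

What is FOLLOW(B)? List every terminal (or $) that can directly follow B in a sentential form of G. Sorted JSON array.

FIRST iteration:
round 1:
  A via A→b c: +{b}
  B via B→a C: +{a}
  B via B→c: +{c}
  C via C→a a: +{a}
  S via S→B A: +{a,c}
  FIRST(S)={a,c}  FIRST(A)={b}  FIRST(B)={a,c}  FIRST(C)={a}
round 2: (stable)
  FIRST(S)={a,c}  FIRST(A)={b}  FIRST(B)={a,c}  FIRST(C)={a}

FOLLOW iteration:
FOLLOW(S) := {$}
iter 1:
  C→C c: FOLLOW(C) ⊇ FIRST(c) = {c}; new: +{c}
  S→B A: FOLLOW(B) ⊇ FIRST(A) = {b}; new: +{b}
  S→B A: FOLLOW(A) ⊇ FOLLOW(S) ⊇ {$}; new: +{$}
  FOLLOW[S]={$}  FOLLOW[A]={$}  FOLLOW[B]={b}  FOLLOW[C]={c}
iter 2:
  B→C: FOLLOW(C) ⊇ FOLLOW(B) ⊇ {b}; new: +{b}
  FOLLOW[S]={$}  FOLLOW[A]={$}  FOLLOW[B]={b}  FOLLOW[C]={b,c}
iter 3: (stable)
  FOLLOW[S]={$}  FOLLOW[A]={$}  FOLLOW[B]={b}  FOLLOW[C]={b,c}

FOLLOW(B) = ["b"]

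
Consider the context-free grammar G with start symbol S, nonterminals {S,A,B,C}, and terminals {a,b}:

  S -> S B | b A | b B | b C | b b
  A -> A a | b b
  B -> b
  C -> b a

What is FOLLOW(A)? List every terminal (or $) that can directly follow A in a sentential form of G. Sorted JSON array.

FIRST iteration:
iter 1:
  A via A→b b: +{b}
  B via B→b: +{b}
  C via C→b a: +{b}
  S via S→b A: +{b}
  FIRST[S]={b}  FIRST[A]={b}  FIRST[B]={b}  FIRST[C]={b}
iter 2: done
  FIRST[S]={b}  FIRST[A]={b}  FIRST[B]={b}  FIRST[C]={b}

FOLLOW sets:
initialize: $ ∈ FOLLOW(S)
round 1:
  A→A a: FOLLOW(A) ⊇ FIRST(a) = {a}; new: +{a}
  S→S B: FOLLOW(S) ⊇ FIRST(B) = {b}; new: +{b}
  S→S B: FOLLOW(B) ⊇ FOLLOW(S) ⊇ {$,b}; new: +{$,b}
  S→b A: FOLLOW(A) ⊇ FOLLOW(S) ⊇ {$,b}; new: +{$,b}
  S→b C: FOLLOW(C) ⊇ FOLLOW(S) ⊇ {$,b}; new: +{$,b}
  FOLLOW[S]={$,b}  FOLLOW[A]={$,a,b}  FOLLOW[B]={$,b}  FOLLOW[C]={$,b}
round 2: — fixpoint
  FOLLOW[S]={$,b}  FOLLOW[A]={$,a,b}  FOLLOW[B]={$,b}  FOLLOW[C]={$,b}

FOLLOW(A) = ["$", "a", "b"]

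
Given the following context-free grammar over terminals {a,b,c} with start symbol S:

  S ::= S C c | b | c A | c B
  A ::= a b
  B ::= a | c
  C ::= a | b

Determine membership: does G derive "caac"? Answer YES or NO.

CNF form of G:
  S -> S X3 | T2 A | T2 B | b
  A -> T0 T1
  B -> a | c
  C -> a | b
  T0 -> a
  T1 -> b
  T2 -> c
  X3 -> C T2

CYK table (by increasing span):
  cell(0,0) c: {B,T2}  orig:{B}
  cell(1,1) a: {B,C,T0}  orig:{B,C}
  cell(2,2) a: {B,C,T0}  orig:{B,C}
  cell(3,3) c: {B,T2}  orig:{B}
  cell(0,1) ca: {S}
  cell(1,2) aa: ∅
  cell(2,3) ac: {X3}  orig:{}
  cell(0,2) caa: ∅
  cell(1,3) aac: ∅
  cell(0,3) caac: {S}

S ∈ T[0,3] ⇒ YES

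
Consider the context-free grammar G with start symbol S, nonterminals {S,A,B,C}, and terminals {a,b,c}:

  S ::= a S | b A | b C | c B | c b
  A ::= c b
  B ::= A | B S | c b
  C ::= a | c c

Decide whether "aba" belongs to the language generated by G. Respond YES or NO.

Convert to CNF:
  S -> T0 B | T0 T1 | T1 A | T1 C | T2 S
  A -> T0 T1
  B -> B S | T0 T1
  C -> T0 T0 | a
  T0 -> c
  T1 -> b
  T2 -> a

CYK fill:
  [0..0]={C,T2}  "a"  orig:{C}
  [1..1]={T1}  "b"  orig:{}
  [2..2]={C,T2}  "a"  orig:{C}
  [0..1]=∅  "ab"
  [1..2]={S}  "ba"
  [0..2]={S}  "aba"

S ∈ T[0,2] ⇒ YES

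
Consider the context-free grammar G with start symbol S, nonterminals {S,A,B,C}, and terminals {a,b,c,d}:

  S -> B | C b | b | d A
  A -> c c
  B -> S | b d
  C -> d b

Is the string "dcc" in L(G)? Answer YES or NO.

Convert to CNF:
  S -> C T1 | T1 T2 | T2 A | b
  A -> T0 T0
  B -> C T1 | T1 T2 | T2 A | b
  C -> T2 T1
  T0 -> c
  T1 -> b
  T2 -> d

Fill CYK table bottom-up:
  cell(0,0) d: {T2}  orig:{}
  cell(1,1) c: {T0}  orig:{}
  cell(2,2) c: {T0}  orig:{}
  cell(0,1) dc: ∅
  cell(1,2) cc: {A}
  cell(0,2) dcc: {B,S}

S ∈ T[0,2] ⇒ YES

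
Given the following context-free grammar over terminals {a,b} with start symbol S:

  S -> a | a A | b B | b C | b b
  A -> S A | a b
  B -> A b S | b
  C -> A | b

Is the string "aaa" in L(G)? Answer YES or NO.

Convert to CNF:
  S -> T0 A | T1 B | T1 C | T1 T1 | a
  A -> S A | T0 T1
  B -> A X2 | b
  C -> S A | T0 T1 | b
  T0 -> a
  T1 -> b
  X2 -> T1 S

CYK fill:
  [0..0]={S,T0}  "a"  orig:{S}
  [1..1]={S,T0}  "a"  orig:{S}
  [2..2]={S,T0}  "a"  orig:{S}
  [0..1]=∅  "aa"
  [1..2]=∅  "aa"
  [0..2]=∅  "aaa"

S ∉ T[0,2] ⇒ NO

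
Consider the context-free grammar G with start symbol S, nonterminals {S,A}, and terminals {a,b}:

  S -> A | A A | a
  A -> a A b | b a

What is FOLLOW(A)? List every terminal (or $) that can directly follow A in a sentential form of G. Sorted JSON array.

FIRST sets, iterate to fixpoint:
[1]
  A via A→a A b: +{a}
  A via A→b a: +{b}
  S via S→A: +{a,b}
  S: {a,b}  A: {a,b}
[2] — fixpoint
  S: {a,b}  A: {a,b}

FOLLOW sets:
seed FOLLOW(S) with $
[1]
  A→a A b: FOLLOW(A) ⊇ FIRST(b) = {b}; new: +{b}
  S→A: FOLLOW(A) ⊇ FOLLOW(S) ⊇ {$}; new: +{$}
  S→A A: FOLLOW(A) ⊇ FIRST(A) = {a,b}; new: +{a}
  FOLLOW[S]={$}  FOLLOW[A]={$,a,b}
[2] (no change)
  FOLLOW[S]={$}  FOLLOW[A]={$,a,b}

FOLLOW(A) = ["$", "a", "b"]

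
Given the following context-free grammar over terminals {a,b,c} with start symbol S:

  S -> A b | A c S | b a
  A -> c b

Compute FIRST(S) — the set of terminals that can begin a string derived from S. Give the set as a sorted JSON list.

Compute FIRST by fixpoint:
pass 1:
  A via A→c b: +{c}
  S via S→A b: +{c}
  S via S→b a: +{b}
  S: {b,c}  A: {c}
pass 2: — fixpoint
  S: {b,c}  A: {c}

FIRST(S) = ["b", "c"]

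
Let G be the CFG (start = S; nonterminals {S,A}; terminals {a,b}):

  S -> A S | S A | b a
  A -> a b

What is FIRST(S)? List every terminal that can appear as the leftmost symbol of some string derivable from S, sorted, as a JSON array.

FIRST iteration:
iter 1:
  A via A→a b: +{a}
  S via S→A S: +{a}
  S via S→b a: +{b}
  FIRST[S]={a,b}  FIRST[A]={a}
iter 2: (no change)
  FIRST[S]={a,b}  FIRST[A]={a}

FIRST(S) = ["a", "b"]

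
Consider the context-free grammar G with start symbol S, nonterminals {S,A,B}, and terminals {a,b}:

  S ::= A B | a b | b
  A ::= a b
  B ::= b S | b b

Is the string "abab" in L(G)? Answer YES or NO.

CNF form of G:
  S -> A B | T0 T1 | b
  A -> T0 T1
  B -> T1 S | T1 T1
  T0 -> a
  T1 -> b

Fill CYK table bottom-up:
  cell(0,0) a: {T0}  orig:{}
  cell(1,1) b: {S,T1}  orig:{S}
  cell(2,2) a: {T0}  orig:{}
  cell(3,3) b: {S,T1}  orig:{S}
  cell(0,1) ab: {A,S}
  cell(1,2) ba: ∅
  cell(2,3) ab: {A,S}
  cell(0,2) aba: ∅
  cell(1,3) bab: {B}
  cell(0,3) abab: ∅

S ∉ T[0,3] ⇒ NO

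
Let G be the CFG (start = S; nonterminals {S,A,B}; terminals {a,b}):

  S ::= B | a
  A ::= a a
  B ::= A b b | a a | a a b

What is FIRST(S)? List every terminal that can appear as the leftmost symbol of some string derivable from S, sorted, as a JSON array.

FIRST iteration:
pass 1:
  A via A→a a: +{a}
  B via B→A b b: +{a}
  S via S→B: +{a}
  S: {a}  A: {a}  B: {a}
pass 2: done
  S: {a}  A: {a}  B: {a}

FIRST(S) = ["a"]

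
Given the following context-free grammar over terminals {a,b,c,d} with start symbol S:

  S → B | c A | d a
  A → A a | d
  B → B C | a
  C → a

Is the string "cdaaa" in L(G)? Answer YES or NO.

Convert to CNF:
  S -> B C | T1 A | T2 T0 | a
  A -> A T0 | d
  B -> B C | a
  C -> a
  T0 -> a
  T1 -> c
  T2 -> d

CYK table (by increasing span):
  [0..0]={T1}  "c"  orig:{}
  [1..1]={A,T2}  "d"  orig:{A}
  [2..2]={B,C,S,T0}  "a"  orig:{B,C,S}
  [3..3]={B,C,S,T0}  "a"  orig:{B,C,S}
  [4..4]={B,C,S,T0}  "a"  orig:{B,C,S}
  [0..1]={S}  "cd"
  [1..2]={A,S}  "da"
  [2..3]={B,S}  "aa"
  [3..4]={B,S}  "aa"
  [0..2]={S}  "cda"
  [1..3]={A}  "daa"
  [2..4]={B,S}  "aaa"
  [0..3]={S}  "cdaa"
  [1..4]={A}  "daaa"
  [0..4]={S}  "cdaaa"

S ∈ T[0,4] ⇒ YES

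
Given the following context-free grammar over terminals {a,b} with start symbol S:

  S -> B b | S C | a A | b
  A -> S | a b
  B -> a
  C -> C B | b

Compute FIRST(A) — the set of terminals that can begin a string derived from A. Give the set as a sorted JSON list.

FIRST iteration:
pass 1:
  A via A→a b: +{a}
  B via B→a: +{a}
  C via C→b: +{b}
  S via S→B b: +{a}
  S via S→b: +{b}
  FIRST(S)={a,b}  FIRST(A)={a}  FIRST(B)={a}  FIRST(C)={b}
pass 2:
  A via A→S: +{b}
  FIRST(S)={a,b}  FIRST(A)={a,b}  FIRST(B)={a}  FIRST(C)={b}
pass 3: done
  FIRST(S)={a,b}  FIRST(A)={a,b}  FIRST(B)={a}  FIRST(C)={b}

FIRST(A) = ["a", "b"]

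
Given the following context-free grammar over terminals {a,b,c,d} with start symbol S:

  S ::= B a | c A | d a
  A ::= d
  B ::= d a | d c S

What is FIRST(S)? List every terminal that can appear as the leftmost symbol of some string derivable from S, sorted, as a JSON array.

FIRST sets, iterate to fixpoint:
iter 1:
  A via A→d: +{d}
  B via B→d a: +{d}
  S via S→B a: +{d}
  S via S→c A: +{c}
  FIRST[S]={c,d}  FIRST[A]={d}  FIRST[B]={d}
iter 2: (no change)
  FIRST[S]={c,d}  FIRST[A]={d}  FIRST[B]={d}

FIRST(S) = ["c", "d"]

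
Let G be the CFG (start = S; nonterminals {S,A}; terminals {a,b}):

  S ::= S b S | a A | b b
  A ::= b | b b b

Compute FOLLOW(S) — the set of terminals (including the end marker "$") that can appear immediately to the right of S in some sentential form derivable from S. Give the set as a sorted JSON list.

Compute FIRST by fixpoint:
[1]
  A via A→b: +{b}
  S via S→a A: +{a}
  S via S→b b: +{b}
  FIRST(S)={a,b}  FIRST(A)={b}
[2] done
  FIRST(S)={a,b}  FIRST(A)={b}

Compute FOLLOW by fixpoint:
FOLLOW(S) := {$}
round 1:
  S→S b S: FOLLOW(S) ⊇ FIRST(b) = {b}; new: +{b}
  S→a A: FOLLOW(A) ⊇ FOLLOW(S) ⊇ {$,b}; new: +{$,b}
  FOLLOW[S]={$,b}  FOLLOW[A]={$,b}
round 2: (stable)
  FOLLOW[S]={$,b}  FOLLOW[A]={$,b}

FOLLOW(S) = ["$", "b"]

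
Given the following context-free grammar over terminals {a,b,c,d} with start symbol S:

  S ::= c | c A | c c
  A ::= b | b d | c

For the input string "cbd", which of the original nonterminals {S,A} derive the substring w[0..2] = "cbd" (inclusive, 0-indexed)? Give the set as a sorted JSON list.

Convert to CNF:
  S -> T2 A | T2 T2 | c
  A -> T0 T1 | b | c
  T0 -> b
  T1 -> d
  T2 -> c

Fill CYK table bottom-up (cells [i..j] with 0 ≤ i ≤ j ≤ 2 only):
  cell(0,0) c: {A,S,T2}  orig:{A,S}
  cell(1,1) b: {A,T0}  orig:{A}
  cell(2,2) d: {T1}  orig:{}
  cell(0,1) cb: {S}
  cell(1,2) bd: {A}
  cell(0,2) cbd: {S}

Original NTs in T[0,2] deriving "cbd": ["S"]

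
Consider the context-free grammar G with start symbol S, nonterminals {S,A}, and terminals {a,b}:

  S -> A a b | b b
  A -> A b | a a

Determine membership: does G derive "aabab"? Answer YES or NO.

Convert to CNF:
  S -> A X2 | T0 T0
  A -> A T0 | T1 T1
  T0 -> b
  T1 -> a
  X2 -> T1 T0

CYK fill:
  cell(0,0) a: {T1}  orig:{}
  cell(1,1) a: {T1}  orig:{}
  cell(2,2) b: {T0}  orig:{}
  cell(3,3) a: {T1}  orig:{}
  cell(4,4) b: {T0}  orig:{}
  cell(0,1) aa: {A}
  cell(1,2) ab: {X2}  orig:{}
  cell(2,3) ba: ∅
  cell(3,4) ab: {X2}  orig:{}
  cell(0,2) aab: {A}
  cell(1,3) aba: ∅
  cell(2,4) bab: ∅
  cell(0,3) aaba: ∅
  cell(1,4) abab: ∅
  cell(0,4) aabab: {S}

S ∈ T[0,4] ⇒ YES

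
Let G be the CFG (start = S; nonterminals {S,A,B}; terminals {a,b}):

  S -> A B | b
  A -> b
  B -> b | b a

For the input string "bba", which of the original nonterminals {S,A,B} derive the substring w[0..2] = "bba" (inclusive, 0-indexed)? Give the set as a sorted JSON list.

Convert to CNF:
  S -> A B | b
  A -> b
  B -> T0 T1 | b
  T0 -> b
  T1 -> a

CYK table (by increasing span) (cells [i..j] with 0 ≤ i ≤ j ≤ 2 only):
  T[0,0] 'b' = {A,B,S,T0}  orig:{A,B,S}
  T[1,1] 'b' = {A,B,S,T0}  orig:{A,B,S}
  T[2,2] 'a' = {T1}  orig:{}
  T[0,1] 'bb' = {S}
  T[1,2] 'ba' = {B}
  T[0,2] 'bba' = {S}

Original NTs in T[0,2] deriving "bba": ["S"]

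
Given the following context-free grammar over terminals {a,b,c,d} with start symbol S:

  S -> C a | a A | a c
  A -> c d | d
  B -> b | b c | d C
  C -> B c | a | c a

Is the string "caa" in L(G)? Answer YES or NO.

CNF form of G:
  S -> C T3 | T3 A | T3 T0
  A -> T0 T1 | d
  B -> T1 C | T2 T0 | b
  C -> B T0 | T0 T3 | a
  T0 -> c
  T1 -> d
  T2 -> b
  T3 -> a

CYK table (by increasing span):
  [0..0]={T0}  "c"  orig:{}
  [1..1]={C,T3}  "a"  orig:{C}
  [2..2]={C,T3}  "a"  orig:{C}
  [0..1]={C}  "ca"
  [1..2]={S}  "aa"
  [0..2]={S}  "caa"

S ∈ T[0,2] ⇒ YES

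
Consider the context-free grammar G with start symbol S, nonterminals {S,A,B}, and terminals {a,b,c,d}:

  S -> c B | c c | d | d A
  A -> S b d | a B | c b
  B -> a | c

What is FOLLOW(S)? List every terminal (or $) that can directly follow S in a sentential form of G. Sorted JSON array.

FIRST sets, iterate to fixpoint:
iter 1:
  A via A→a B: +{a}
  A via A→c b: +{c}
  B via B→a: +{a}
  B via B→c: +{c}
  S via S→c B: +{c}
  S via S→d: +{d}
  S: {c,d}  A: {a,c}  B: {a,c}
iter 2:
  A via A→S b d: +{d}
  S: {c,d}  A: {a,c,d}  B: {a,c}
iter 3: — fixpoint
  S: {c,d}  A: {a,c,d}  B: {a,c}

FOLLOW iteration:
seed FOLLOW(S) with $
pass 1:
  A→S b d: FOLLOW(S) ⊇ FIRST(b) = {b}; new: +{b}
  S→c B: FOLLOW(B) ⊇ FOLLOW(S) ⊇ {$,b}; new: +{$,b}
  S→d A: FOLLOW(A) ⊇ FOLLOW(S) ⊇ {$,b}; new: +{$,b}
  FOLLOW[S]={$,b}  FOLLOW[A]={$,b}  FOLLOW[B]={$,b}
pass 2: (no change)
  FOLLOW[S]={$,b}  FOLLOW[A]={$,b}  FOLLOW[B]={$,b}

FOLLOW(S) = ["$", "b"]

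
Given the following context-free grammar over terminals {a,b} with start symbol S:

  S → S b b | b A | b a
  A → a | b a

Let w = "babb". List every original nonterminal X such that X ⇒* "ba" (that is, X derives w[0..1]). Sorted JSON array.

CNF form of G:
  S -> S X2 | T0 A | T0 T1
  A -> T0 T1 | a
  T0 -> b
  T1 -> a
  X2 -> T0 T0

CYK fill — only the sub-triangle for w[0..1]:
  cell(0,0) b: {T0}  orig:{}
  cell(1,1) a: {A,T1}  orig:{A}
  cell(0,1) ba: {A,S}

Original NTs in T[0,1] deriving "ba": ["A", "S"]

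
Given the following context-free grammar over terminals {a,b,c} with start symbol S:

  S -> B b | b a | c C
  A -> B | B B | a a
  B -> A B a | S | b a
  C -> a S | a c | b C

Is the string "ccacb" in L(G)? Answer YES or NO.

Convert to CNF:
  S -> B T1 | T1 T0 | T2 C
  A -> A X3 | B B | B T1 | T0 T0 | T1 T0 | T2 C
  B -> A X4 | B T1 | T1 T0 | T2 C
  C -> T0 S | T0 T2 | T1 C
  T0 -> a
  T1 -> b
  T2 -> c
  X3 -> B T0
  X4 -> B T0

Fill CYK table bottom-up:
  [0..0]={T2}  "c"  orig:{}
  [1..1]={T2}  "c"  orig:{}
  [2..2]={T0}  "a"  orig:{}
  [3..3]={T2}  "c"  orig:{}
  [4..4]={T1}  "b"  orig:{}
  [0..1]=∅  "cc"
  [1..2]=∅  "ca"
  [2..3]={C}  "ac"
  [3..4]=∅  "cb"
  [0..2]=∅  "cca"
  [1..3]={A,B,S}  "cac"
  [2..4]=∅  "acb"
  [0..3]=∅  "ccac"
  [1..4]={A,B,S}  "cacb"
  [0..4]=∅  "ccacb"

S ∉ T[0,4] ⇒ NO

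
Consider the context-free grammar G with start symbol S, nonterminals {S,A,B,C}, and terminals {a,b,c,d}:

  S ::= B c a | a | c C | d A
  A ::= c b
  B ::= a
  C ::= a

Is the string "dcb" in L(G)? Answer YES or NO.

Convert to CNF:
  S -> B X4 | T0 C | T3 A | a
  A -> T0 T1
  B -> a
  C -> a
  T0 -> c
  T1 -> b
  T2 -> a
  T3 -> d
  X4 -> T0 T2

CYK fill:
  cell(0,0) d: {T3}  orig:{}
  cell(1,1) c: {T0}  orig:{}
  cell(2,2) b: {T1}  orig:{}
  cell(0,1) dc: ∅
  cell(1,2) cb: {A}
  cell(0,2) dcb: {S}

S ∈ T[0,2] ⇒ YES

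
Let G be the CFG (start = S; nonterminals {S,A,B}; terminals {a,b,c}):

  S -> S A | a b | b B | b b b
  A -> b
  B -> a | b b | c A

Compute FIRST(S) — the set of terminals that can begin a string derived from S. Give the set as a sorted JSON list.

Compute FIRST by fixpoint:
iter 1:
  A via A→b: +{b}
  B via B→a: +{a}
  B via B→b b: +{b}
  B via B→c A: +{c}
  S via S→a b: +{a}
  S via S→b B: +{b}
  FIRST(S)={a,b}  FIRST(A)={b}  FIRST(B)={a,b,c}
iter 2: — fixpoint
  FIRST(S)={a,b}  FIRST(A)={b}  FIRST(B)={a,b,c}

FIRST(S) = ["a", "b"]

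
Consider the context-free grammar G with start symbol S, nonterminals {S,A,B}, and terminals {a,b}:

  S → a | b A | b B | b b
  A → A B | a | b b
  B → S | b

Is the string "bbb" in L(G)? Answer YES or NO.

CNF form of G:
  S -> T0 A | T0 B | T0 T0 | a
  A -> A B | T0 T0 | a
  B -> T0 A | T0 B | T0 T0 | a | b
  T0 -> b

CYK fill:
  [0..0]={B,T0}  "b"  orig:{B}
  [1..1]={B,T0}  "b"  orig:{B}
  [2..2]={B,T0}  "b"  orig:{B}
  [0..1]={A,B,S}  "bb"
  [1..2]={A,B,S}  "bb"
  [0..2]={A,B,S}  "bbb"

S ∈ T[0,2] ⇒ YES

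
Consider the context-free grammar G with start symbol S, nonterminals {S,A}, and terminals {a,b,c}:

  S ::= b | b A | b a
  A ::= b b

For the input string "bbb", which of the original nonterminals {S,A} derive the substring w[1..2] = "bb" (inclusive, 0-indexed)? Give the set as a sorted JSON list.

Convert to CNF:
  S -> T0 A | T0 T1 | b
  A -> T0 T0
  T0 -> b
  T1 -> a

CYK fill, restricted to cells inside w[1..2]:
  [1..1]={S,T0}  "b"  orig:{S}
  [2..2]={S,T0}  "b"  orig:{S}
  [1..2]={A}  "bb"

Original NTs in T[1,2] deriving "bb": ["A"]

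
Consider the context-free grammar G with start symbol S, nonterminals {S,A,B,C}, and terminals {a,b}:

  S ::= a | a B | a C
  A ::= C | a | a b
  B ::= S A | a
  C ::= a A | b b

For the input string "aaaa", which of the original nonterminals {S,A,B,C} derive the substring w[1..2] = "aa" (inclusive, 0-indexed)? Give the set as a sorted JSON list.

Convert to CNF:
  S -> T0 B | T0 C | a
  A -> T0 A | T0 T1 | T1 T1 | a
  B -> S A | a
  C -> T0 A | T1 T1
  T0 -> a
  T1 -> b

CYK fill — only the sub-triangle for w[1..2]:
  T[1,1] 'a' = {A,B,S,T0}  orig:{A,B,S}
  T[2,2] 'a' = {A,B,S,T0}  orig:{A,B,S}
  T[1,2] 'aa' = {A,B,C,S}

Original NTs in T[1,2] deriving "aa": ["A", "B", "C", "S"]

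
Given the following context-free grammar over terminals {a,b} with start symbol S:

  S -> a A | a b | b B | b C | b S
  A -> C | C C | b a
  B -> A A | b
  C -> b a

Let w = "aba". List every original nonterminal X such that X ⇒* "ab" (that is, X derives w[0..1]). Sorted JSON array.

CNF form of G:
  S -> T0 B | T0 C | T0 S | T1 A | T1 T0
  A -> C C | T0 T1
  B -> A A | b
  C -> T0 T1
  T0 -> b
  T1 -> a

CYK fill — only the sub-triangle for w[0..1]:
  [0..0]={T1}  "a"  orig:{}
  [1..1]={B,T0}  "b"  orig:{B}
  [0..1]={S}  "ab"

Original NTs in T[0,1] deriving "ab": ["S"]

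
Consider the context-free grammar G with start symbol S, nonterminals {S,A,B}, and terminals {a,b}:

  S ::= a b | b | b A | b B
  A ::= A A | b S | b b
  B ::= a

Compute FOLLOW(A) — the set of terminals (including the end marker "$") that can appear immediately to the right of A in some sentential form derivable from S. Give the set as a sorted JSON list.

FIRST iteration:
pass 1:
  A via A→b S: +{b}
  B via B→a: +{a}
  S via S→a b: +{a}
  S via S→b: +{b}
  FIRST[S]={a,b}  FIRST[A]={b}  FIRST[B]={a}
pass 2: — fixpoint
  FIRST[S]={a,b}  FIRST[A]={b}  FIRST[B]={a}

FOLLOW sets:
initialize: $ ∈ FOLLOW(S)
round 1:
  A→A A: FOLLOW(A) ⊇ FIRST(A) = {b}; new: +{b}
  A→b S: FOLLOW(S) ⊇ FOLLOW(A) ⊇ {b}; new: +{b}
  S→b A: FOLLOW(A) ⊇ FOLLOW(S) ⊇ {$,b}; new: +{$}
  S→b B: FOLLOW(B) ⊇ FOLLOW(S) ⊇ {$,b}; new: +{$,b}
  FOLLOW[S]={$,b}  FOLLOW[A]={$,b}  FOLLOW[B]={$,b}
round 2: (stable)
  FOLLOW[S]={$,b}  FOLLOW[A]={$,b}  FOLLOW[B]={$,b}

FOLLOW(A) = ["$", "b"]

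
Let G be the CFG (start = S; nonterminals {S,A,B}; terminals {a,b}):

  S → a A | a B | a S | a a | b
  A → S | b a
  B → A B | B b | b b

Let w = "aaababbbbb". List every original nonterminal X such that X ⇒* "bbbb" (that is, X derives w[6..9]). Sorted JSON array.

CNF form of G:
  S -> T0 A | T0 B | T0 S | T0 T0 | b
  A -> T0 A | T0 B | T0 S | T0 T0 | T1 T0 | b
  B -> A B | B T1 | T1 T1
  T0 -> a
  T1 -> b

Fill CYK table bottom-up (cells [i..j] with 6 ≤ i ≤ j ≤ 9 only):
  T[6,6] 'b' = {A,S,T1}  orig:{A,S}
  T[7,7] 'b' = {A,S,T1}  orig:{A,S}
  T[8,8] 'b' = {A,S,T1}  orig:{A,S}
  T[9,9] 'b' = {A,S,T1}  orig:{A,S}
  T[6,7] 'bb' = {B}
  T[7,8] 'bb' = {B}
  T[8,9] 'bb' = {B}
  T[6,8] 'bbb' = {B}
  T[7,9] 'bbb' = {B}
  T[6,9] 'bbbb' = {B}

Original NTs in T[6,9] deriving "bbbb": ["B"]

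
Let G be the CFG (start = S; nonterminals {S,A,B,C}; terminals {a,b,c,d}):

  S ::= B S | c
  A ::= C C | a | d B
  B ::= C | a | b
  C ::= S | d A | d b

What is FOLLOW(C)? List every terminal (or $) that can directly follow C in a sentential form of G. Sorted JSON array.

FIRST sets, iterate to fixpoint:
pass 1:
  A via A→a: +{a}
  A via A→d B: +{d}
  B via B→a: +{a}
  B via B→b: +{b}
  C via C→d A: +{d}
  S via S→B S: +{a,b}
  S via S→c: +{c}
  S: {a,b,c}  A: {a,d}  B: {a,b}  C: {d}
pass 2:
  B via B→C: +{d}
  C via C→S: +{a,b,c}
  S via S→B S: +{d}
  S: {a,b,c,d}  A: {a,d}  B: {a,b,d}  C: {a,b,c,d}
pass 3:
  A via A→C C: +{b,c}
  B via B→C: +{c}
  S: {a,b,c,d}  A: {a,b,c,d}  B: {a,b,c,d}  C: {a,b,c,d}
pass 4: — fixpoint
  S: {a,b,c,d}  A: {a,b,c,d}  B: {a,b,c,d}  C: {a,b,c,d}

FOLLOW sets:
FOLLOW(S) := {$}
pass 1:
  A→C C: FOLLOW(C) ⊇ FIRST(C) = {a,b,c,d}; new: +{a,b,c,d}
  C→S: FOLLOW(S) ⊇ FOLLOW(C) ⊇ {a,b,c,d}; new: +{a,b,c,d}
  C→d A: FOLLOW(A) ⊇ FOLLOW(C) ⊇ {a,b,c,d}; new: +{a,b,c,d}
  S→B S: FOLLOW(B) ⊇ FIRST(S) = {a,b,c,d}; new: +{a,b,c,d}
  S: {$,a,b,c,d}  A: {a,b,c,d}  B: {a,b,c,d}  C: {a,b,c,d}
pass 2: (no change)
  S: {$,a,b,c,d}  A: {a,b,c,d}  B: {a,b,c,d}  C: {a,b,c,d}

FOLLOW(C) = ["a", "b", "c", "d"]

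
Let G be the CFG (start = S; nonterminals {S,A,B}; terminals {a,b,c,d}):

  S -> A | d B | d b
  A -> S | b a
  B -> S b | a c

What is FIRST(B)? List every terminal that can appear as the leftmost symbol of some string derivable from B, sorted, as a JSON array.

FIRST sets, iterate to fixpoint:
[1]
  A via A→b a: +{b}
  B via B→a c: +{a}
  S via S→A: +{b}
  S via S→d B: +{d}
  S: {b,d}  A: {b}  B: {a}
[2]
  A via A→S: +{d}
  B via B→S b: +{b,d}
  S: {b,d}  A: {b,d}  B: {a,b,d}
[3] done
  S: {b,d}  A: {b,d}  B: {a,b,d}

FIRST(B) = ["a", "b", "d"]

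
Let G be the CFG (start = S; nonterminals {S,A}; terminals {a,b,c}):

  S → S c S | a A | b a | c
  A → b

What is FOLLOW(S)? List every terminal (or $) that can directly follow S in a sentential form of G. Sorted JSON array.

FIRST sets, iterate to fixpoint:
iter 1:
  A via A→b: +{b}
  S via S→a A: +{a}
  S via S→b a: +{b}
  S via S→c: +{c}
  FIRST(S)={a,b,c}  FIRST(A)={b}
iter 2: (no change)
  FIRST(S)={a,b,c}  FIRST(A)={b}

FOLLOW iteration:
FOLLOW(S) := {$}
round 1:
  S→S c S: FOLLOW(S) ⊇ FIRST(c) = {c}; new: +{c}
  S→a A: FOLLOW(A) ⊇ FOLLOW(S) ⊇ {$,c}; new: +{$,c}
  S: {$,c}  A: {$,c}
round 2: (no change)
  S: {$,c}  A: {$,c}

FOLLOW(S) = ["$", "c"]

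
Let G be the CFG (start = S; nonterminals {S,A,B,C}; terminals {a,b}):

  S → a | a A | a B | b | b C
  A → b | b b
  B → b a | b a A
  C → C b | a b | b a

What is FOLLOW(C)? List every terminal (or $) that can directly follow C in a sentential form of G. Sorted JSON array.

Compute FIRST by fixpoint:
round 1:
  A via A→b: +{b}
  B via B→b a: +{b}
  C via C→a b: +{a}
  C via C→b a: +{b}
  S via S→a: +{a}
  S via S→b: +{b}
  S: {a,b}  A: {b}  B: {b}  C: {a,b}
round 2: (stable)
  S: {a,b}  A: {b}  B: {b}  C: {a,b}

FOLLOW iteration:
initialize: $ ∈ FOLLOW(S)
pass 1:
  C→C b: FOLLOW(C) ⊇ FIRST(b) = {b}; new: +{b}
  S→a A: FOLLOW(A) ⊇ FOLLOW(S) ⊇ {$}; new: +{$}
  S→a B: FOLLOW(B) ⊇ FOLLOW(S) ⊇ {$}; new: +{$}
  S→b C: FOLLOW(C) ⊇ FOLLOW(S) ⊇ {$}; new: +{$}
  FOLLOW[S]={$}  FOLLOW[A]={$}  FOLLOW[B]={$}  FOLLOW[C]={$,b}
pass 2: done
  FOLLOW[S]={$}  FOLLOW[A]={$}  FOLLOW[B]={$}  FOLLOW[C]={$,b}

FOLLOW(C) = ["$", "b"]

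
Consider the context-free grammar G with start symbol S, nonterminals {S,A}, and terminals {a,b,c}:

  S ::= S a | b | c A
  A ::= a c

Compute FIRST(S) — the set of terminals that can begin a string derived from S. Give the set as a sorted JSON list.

FIRST iteration:
round 1:
  A via A→a c: +{a}
  S via S→b: +{b}
  S via S→c A: +{c}
  FIRST[S]={b,c}  FIRST[A]={a}
round 2: done
  FIRST[S]={b,c}  FIRST[A]={a}

FIRST(S) = ["b", "c"]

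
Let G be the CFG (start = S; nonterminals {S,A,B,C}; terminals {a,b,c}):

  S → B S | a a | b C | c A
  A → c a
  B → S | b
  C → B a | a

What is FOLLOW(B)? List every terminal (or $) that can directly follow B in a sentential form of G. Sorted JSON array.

FIRST iteration:
pass 1:
  A via A→c a: +{c}
  B via B→b: +{b}
  C via C→B a: +{b}
  C via C→a: +{a}
  S via S→B S: +{b}
  S via S→a a: +{a}
  S via S→c A: +{c}
  FIRST[S]={a,b,c}  FIRST[A]={c}  FIRST[B]={b}  FIRST[C]={a,b}
pass 2:
  B via B→S: +{a,c}
  C via C→B a: +{c}
  FIRST[S]={a,b,c}  FIRST[A]={c}  FIRST[B]={a,b,c}  FIRST[C]={a,b,c}
pass 3: — fixpoint
  FIRST[S]={a,b,c}  FIRST[A]={c}  FIRST[B]={a,b,c}  FIRST[C]={a,b,c}

FOLLOW iteration:
seed FOLLOW(S) with $
[1]
  C→B a: FOLLOW(B) ⊇ FIRST(a) = {a}; new: +{a}
  S→B S: FOLLOW(B) ⊇ FIRST(S) = {a,b,c}; new: +{b,c}
  S→b C: FOLLOW(C) ⊇ FOLLOW(S) ⊇ {$}; new: +{$}
  S→c A: FOLLOW(A) ⊇ FOLLOW(S) ⊇ {$}; new: +{$}
  FOLLOW[S]={$}  FOLLOW[A]={$}  FOLLOW[B]={a,b,c}  FOLLOW[C]={$}
[2]
  B→S: FOLLOW(S) ⊇ FOLLOW(B) ⊇ {a,b,c}; new: +{a,b,c}
  S→b C: FOLLOW(C) ⊇ FOLLOW(S) ⊇ {$,a,b,c}; new: +{a,b,c}
  S→c A: FOLLOW(A) ⊇ FOLLOW(S) ⊇ {$,a,b,c}; new: +{a,b,c}
  FOLLOW[S]={$,a,b,c}  FOLLOW[A]={$,a,b,c}  FOLLOW[B]={a,b,c}  FOLLOW[C]={$,a,b,c}
[3] — fixpoint
  FOLLOW[S]={$,a,b,c}  FOLLOW[A]={$,a,b,c}  FOLLOW[B]={a,b,c}  FOLLOW[C]={$,a,b,c}

FOLLOW(B) = ["a", "b", "c"]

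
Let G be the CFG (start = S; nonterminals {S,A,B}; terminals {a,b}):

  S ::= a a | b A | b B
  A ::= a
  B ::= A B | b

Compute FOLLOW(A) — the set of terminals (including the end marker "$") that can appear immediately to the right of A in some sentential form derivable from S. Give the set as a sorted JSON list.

Compute FIRST by fixpoint:
pass 1:
  A via A→a: +{a}
  B via B→A B: +{a}
  B via B→b: +{b}
  S via S→a a: +{a}
  S via S→b A: +{b}
  S: {a,b}  A: {a}  B: {a,b}
pass 2: (no change)
  S: {a,b}  A: {a}  B: {a,b}

FOLLOW iteration:
FOLLOW(S) := {$}
[1]
  B→A B: FOLLOW(A) ⊇ FIRST(B) = {a,b}; new: +{a,b}
  S→b A: FOLLOW(A) ⊇ FOLLOW(S) ⊇ {$}; new: +{$}
  S→b B: FOLLOW(B) ⊇ FOLLOW(S) ⊇ {$}; new: +{$}
  FOLLOW[S]={$}  FOLLOW[A]={$,a,b}  FOLLOW[B]={$}
[2] (no change)
  FOLLOW[S]={$}  FOLLOW[A]={$,a,b}  FOLLOW[B]={$}

FOLLOW(A) = ["$", "a", "b"]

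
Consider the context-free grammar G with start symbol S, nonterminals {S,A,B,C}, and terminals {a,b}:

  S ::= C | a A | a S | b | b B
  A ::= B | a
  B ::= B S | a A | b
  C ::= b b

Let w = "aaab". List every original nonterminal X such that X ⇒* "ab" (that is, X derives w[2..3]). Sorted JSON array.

Convert to CNF:
  S -> T0 A | T0 S | T1 B | T1 T1 | b
  A -> B S | T0 A | a | b
  B -> B S | T0 A | b
  C -> T1 T1
  T0 -> a
  T1 -> b

CYK table (by increasing span) — only the sub-triangle for w[2..3]:
  [2..2]={A,T0}  "a"  orig:{A}
  [3..3]={A,B,S,T1}  "b"  orig:{A,B,S}
  [2..3]={A,B,S}  "ab"

Original NTs in T[2,3] deriving "ab": ["A", "B", "S"]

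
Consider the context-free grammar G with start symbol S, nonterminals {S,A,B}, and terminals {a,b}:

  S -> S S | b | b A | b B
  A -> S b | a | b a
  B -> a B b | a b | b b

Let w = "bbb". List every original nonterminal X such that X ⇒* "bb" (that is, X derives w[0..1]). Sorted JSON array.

Convert to CNF:
  S -> S S | T0 A | T0 B | b
  A -> S T0 | T0 T1 | a
  B -> T0 T0 | T1 T0 | T1 X2
  T0 -> b
  T1 -> a
  X2 -> B T0

CYK table (by increasing span), restricted to cells inside w[0..1]:
  T[0,0] 'b' = {S,T0}  orig:{S}
  T[1,1] 'b' = {S,T0}  orig:{S}
  T[0,1] 'bb' = {A,B,S}

Original NTs in T[0,1] deriving "bb": ["A", "B", "S"]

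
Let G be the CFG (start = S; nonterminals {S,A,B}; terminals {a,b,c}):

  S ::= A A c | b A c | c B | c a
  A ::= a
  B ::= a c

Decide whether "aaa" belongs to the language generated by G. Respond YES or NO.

Convert to CNF:
  S -> A X3 | T1 B | T1 T0 | T2 X4
  A -> a
  B -> T0 T1
  T0 -> a
  T1 -> c
  T2 -> b
  X3 -> A T1
  X4 -> A T1

CYK table (by increasing span):
  [0..0]={A,T0}  "a"  orig:{A}
  [1..1]={A,T0}  "a"  orig:{A}
  [2..2]={A,T0}  "a"  orig:{A}
  [0..1]=∅  "aa"
  [1..2]=∅  "aa"
  [0..2]=∅  "aaa"

S ∉ T[0,2] ⇒ NO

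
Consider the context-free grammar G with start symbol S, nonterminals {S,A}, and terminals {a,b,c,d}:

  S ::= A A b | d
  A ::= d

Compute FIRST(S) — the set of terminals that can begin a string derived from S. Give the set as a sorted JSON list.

FIRST iteration:
pass 1:
  A via A→d: +{d}
  S via S→A A b: +{d}
  FIRST[S]={d}  FIRST[A]={d}
pass 2: — fixpoint
  FIRST[S]={d}  FIRST[A]={d}

FIRST(S) = ["d"]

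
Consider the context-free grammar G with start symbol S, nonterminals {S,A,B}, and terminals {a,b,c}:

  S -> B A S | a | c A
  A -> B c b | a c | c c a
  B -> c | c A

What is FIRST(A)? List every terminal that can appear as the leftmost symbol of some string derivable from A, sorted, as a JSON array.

Compute FIRST by fixpoint:
[1]
  A via A→a c: +{a}
  A via A→c c a: +{c}
  B via B→c: +{c}
  S via S→B A S: +{c}
  S via S→a: +{a}
  FIRST[S]={a,c}  FIRST[A]={a,c}  FIRST[B]={c}
[2] — fixpoint
  FIRST[S]={a,c}  FIRST[A]={a,c}  FIRST[B]={c}

FIRST(A) = ["a", "c"]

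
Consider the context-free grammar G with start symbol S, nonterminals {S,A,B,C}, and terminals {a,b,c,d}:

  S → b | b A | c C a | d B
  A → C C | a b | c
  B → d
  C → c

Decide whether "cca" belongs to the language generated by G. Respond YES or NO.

Convert to CNF:
  S -> T1 A | T2 X4 | T3 B | b
  A -> C C | T0 T1 | c
  B -> d
  C -> c
  T0 -> a
  T1 -> b
  T2 -> c
  T3 -> d
  X4 -> C T0

CYK table (by increasing span):
  T[0,0] 'c' = {A,C,T2}  orig:{A,C}
  T[1,1] 'c' = {A,C,T2}  orig:{A,C}
  T[2,2] 'a' = {T0}  orig:{}
  T[0,1] 'cc' = {A}
  T[1,2] 'ca' = {X4}  orig:{}
  T[0,2] 'cca' = {S}

S ∈ T[0,2] ⇒ YES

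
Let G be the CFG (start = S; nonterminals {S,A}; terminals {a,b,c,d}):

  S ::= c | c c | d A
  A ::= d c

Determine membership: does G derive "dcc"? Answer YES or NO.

CNF form of G:
  S -> T0 A | T1 T1 | c
  A -> T0 T1
  T0 -> d
  T1 -> c

CYK fill:
  cell(0,0) d: {T0}  orig:{}
  cell(1,1) c: {S,T1}  orig:{S}
  cell(2,2) c: {S,T1}  orig:{S}
  cell(0,1) dc: {A}
  cell(1,2) cc: {S}
  cell(0,2) dcc: ∅

S ∉ T[0,2] ⇒ NO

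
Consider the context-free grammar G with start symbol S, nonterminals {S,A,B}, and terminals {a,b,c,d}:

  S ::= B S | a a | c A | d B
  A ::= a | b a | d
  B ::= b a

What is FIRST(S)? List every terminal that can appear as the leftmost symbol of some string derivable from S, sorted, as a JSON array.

FIRST iteration:
iter 1:
  A via A→a: +{a}
  A via A→b a: +{b}
  A via A→d: +{d}
  B via B→b a: +{b}
  S via S→B S: +{b}
  S via S→a a: +{a}
  S via S→c A: +{c}
  S via S→d B: +{d}
  FIRST(S)={a,b,c,d}  FIRST(A)={a,b,d}  FIRST(B)={b}
iter 2: (stable)
  FIRST(S)={a,b,c,d}  FIRST(A)={a,b,d}  FIRST(B)={b}

FIRST(S) = ["a", "b", "c", "d"]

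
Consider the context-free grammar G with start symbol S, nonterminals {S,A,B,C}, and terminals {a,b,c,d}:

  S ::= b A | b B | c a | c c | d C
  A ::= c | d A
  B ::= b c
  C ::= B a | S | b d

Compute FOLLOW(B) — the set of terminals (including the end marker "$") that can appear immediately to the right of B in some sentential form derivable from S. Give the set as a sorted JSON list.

FIRST sets, iterate to fixpoint:
[1]
  A via A→c: +{c}
  A via A→d A: +{d}
  B via B→b c: +{b}
  C via C→B a: +{b}
  S via S→b A: +{b}
  S via S→c a: +{c}
  S via S→d C: +{d}
  FIRST(S)={b,c,d}  FIRST(A)={c,d}  FIRST(B)={b}  FIRST(C)={b}
[2]
  C via C→S: +{c,d}
  FIRST(S)={b,c,d}  FIRST(A)={c,d}  FIRST(B)={b}  FIRST(C)={b,c,d}
[3] done
  FIRST(S)={b,c,d}  FIRST(A)={c,d}  FIRST(B)={b}  FIRST(C)={b,c,d}

Compute FOLLOW by fixpoint:
seed FOLLOW(S) with $
iter 1:
  C→B a: FOLLOW(B) ⊇ FIRST(a) = {a}; new: +{a}
  S→b A: FOLLOW(A) ⊇ FOLLOW(S) ⊇ {$}; new: +{$}
  S→b B: FOLLOW(B) ⊇ FOLLOW(S) ⊇ {$}; new: +{$}
  S→d C: FOLLOW(C) ⊇ FOLLOW(S) ⊇ {$}; new: +{$}
  S: {$}  A: {$}  B: {$,a}  C: {$}
iter 2: (no change)
  S: {$}  A: {$}  B: {$,a}  C: {$}

FOLLOW(B) = ["$", "a"]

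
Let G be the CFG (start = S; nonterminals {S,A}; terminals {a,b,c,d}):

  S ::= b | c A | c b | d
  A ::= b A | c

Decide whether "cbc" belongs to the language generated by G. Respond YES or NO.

Convert to CNF:
  S -> T1 A | T1 T0 | b | d
  A -> T0 A | c
  T0 -> b
  T1 -> c

CYK table (by increasing span):
  cell(0,0) c: {A,T1}  orig:{A}
  cell(1,1) b: {S,T0}  orig:{S}
  cell(2,2) c: {A,T1}  orig:{A}
  cell(0,1) cb: {S}
  cell(1,2) bc: {A}
  cell(0,2) cbc: {S}

S ∈ T[0,2] ⇒ YES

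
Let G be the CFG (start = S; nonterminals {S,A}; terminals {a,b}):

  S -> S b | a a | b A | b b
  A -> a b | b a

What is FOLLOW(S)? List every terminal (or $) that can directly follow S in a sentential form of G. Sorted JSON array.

FIRST iteration:
[1]
  A via A→a b: +{a}
  A via A→b a: +{b}
  S via S→a a: +{a}
  S via S→b A: +{b}
  FIRST[S]={a,b}  FIRST[A]={a,b}
[2] (stable)
  FIRST[S]={a,b}  FIRST[A]={a,b}

FOLLOW sets:
initialize: $ ∈ FOLLOW(S)
round 1:
  S→S b: FOLLOW(S) ⊇ FIRST(b) = {b}; new: +{b}
  S→b A: FOLLOW(A) ⊇ FOLLOW(S) ⊇ {$,b}; new: +{$,b}
  FOLLOW(S)={$,b}  FOLLOW(A)={$,b}
round 2: — fixpoint
  FOLLOW(S)={$,b}  FOLLOW(A)={$,b}

FOLLOW(S) = ["$", "b"]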